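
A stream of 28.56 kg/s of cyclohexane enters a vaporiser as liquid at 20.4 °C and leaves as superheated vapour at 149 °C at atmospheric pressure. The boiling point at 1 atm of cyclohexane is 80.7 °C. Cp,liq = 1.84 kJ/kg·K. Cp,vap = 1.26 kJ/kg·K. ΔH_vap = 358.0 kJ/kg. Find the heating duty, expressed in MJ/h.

Q = 57100 MJ/h

liquid 20.4→80.7 °C: 110.95 kJ/kg
vaporisation at 80.7 °C: 358 kJ/kg
vapour 80.7→149 °C: 86.058 kJ/kg
Δh = 110.95 + 358 + 86.058 = 555.01 kJ/kg
Q = ṁ·Δh = 28.56 kg/s × 555.01 kJ/kg = 15851 kJ/s
|Q| = 15851 kW = 57064 MJ/h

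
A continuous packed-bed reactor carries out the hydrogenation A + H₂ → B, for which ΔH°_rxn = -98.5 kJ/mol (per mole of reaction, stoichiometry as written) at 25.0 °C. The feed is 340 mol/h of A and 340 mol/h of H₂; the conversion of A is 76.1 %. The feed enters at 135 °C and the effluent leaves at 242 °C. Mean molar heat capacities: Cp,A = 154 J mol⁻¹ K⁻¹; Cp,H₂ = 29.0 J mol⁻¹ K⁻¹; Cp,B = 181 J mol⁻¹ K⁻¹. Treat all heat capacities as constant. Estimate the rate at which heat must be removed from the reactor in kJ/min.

Q_out = 316 kJ/min

Extent of reaction ξ = 0.761 × 340 = 258.74 mol/h
Reaction term: ξ·ΔH°_rxn = 258.74 × -98.5 = -25486 kJ/h
Sensible, feed 135→25 °C: -6844.2 kJ/h
Outlet flows (mol/h): A 81.26, H₂ 81.26, B 258.74
Sensible, products 25→242 °C: 13389 kJ/h
Q = ΔH = -18941 kJ/h = -5.2613 kW
Heat removed = 315.68 kJ/min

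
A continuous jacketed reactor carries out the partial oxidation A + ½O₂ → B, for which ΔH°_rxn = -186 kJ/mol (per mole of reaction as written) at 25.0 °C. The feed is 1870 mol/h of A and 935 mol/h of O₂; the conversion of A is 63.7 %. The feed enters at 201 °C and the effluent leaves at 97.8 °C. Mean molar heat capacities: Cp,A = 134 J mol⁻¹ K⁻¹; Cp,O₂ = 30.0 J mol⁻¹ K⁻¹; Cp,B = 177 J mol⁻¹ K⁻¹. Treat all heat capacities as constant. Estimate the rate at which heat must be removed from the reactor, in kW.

Extent of reaction ξ = 0.637 × 1870 = 1191.2 mol/h
Reaction term: ξ·ΔH°_rxn = 1191.2 × -186 = -221560 kJ/h
Sensible, feed 201→25 °C: -49039 kJ/h
Outlet flows (mol/h): A 678.81, O₂ 339.4, B 1191.2
Sensible, products 25→97.8 °C: 22712 kJ/h
Q = ΔH = -247890 kJ/h = -68.858 kW
Heat removed = 68.858 kW

Q_out = 68.9 kW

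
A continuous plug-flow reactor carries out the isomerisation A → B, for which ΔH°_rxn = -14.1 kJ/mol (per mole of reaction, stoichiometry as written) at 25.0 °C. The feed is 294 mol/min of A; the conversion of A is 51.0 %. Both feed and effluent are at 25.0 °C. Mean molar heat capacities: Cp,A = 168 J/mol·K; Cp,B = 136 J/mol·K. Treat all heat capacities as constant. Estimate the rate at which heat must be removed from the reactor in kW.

Q_out = 35.2 kW

Extent of reaction ξ = 0.510 × 294 = 149.94 mol/min
Reaction term: ξ·ΔH°_rxn = 149.94 × -14.1 = -2114.2 kJ/min
Q = ΔH = -2114.2 kJ/min = -35.236 kW
Heat removed = 35.236 kW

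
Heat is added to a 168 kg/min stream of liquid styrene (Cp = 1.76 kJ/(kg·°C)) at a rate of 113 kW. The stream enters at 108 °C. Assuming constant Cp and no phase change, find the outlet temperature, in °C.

Q = 113 kW = 6780 kJ/min
ΔT = Q/(ṁ·Cp) = 6780/(168×1.76) = 22.93 K
T_out = 108 + 22.93 = 130.93 °C

T_out = 131 °C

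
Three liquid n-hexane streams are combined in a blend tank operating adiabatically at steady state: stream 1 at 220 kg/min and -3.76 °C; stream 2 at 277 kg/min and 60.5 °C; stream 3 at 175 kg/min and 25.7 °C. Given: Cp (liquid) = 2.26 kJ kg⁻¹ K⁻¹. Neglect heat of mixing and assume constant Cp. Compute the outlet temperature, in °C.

T_out = 30.4 °C

No heat crosses the boundary, so H_out = H_in.
Σ ṁᵢCp,ᵢTᵢ = 220×2.26×-3.76 + 277×2.26×60.5 + 175×2.26×25.7 = 46169
Σ ṁᵢCp,ᵢ = 220×2.26 + 277×2.26 + 175×2.26 = 1518.7
T_out = 46169 / 1518.7 = 30.4 °C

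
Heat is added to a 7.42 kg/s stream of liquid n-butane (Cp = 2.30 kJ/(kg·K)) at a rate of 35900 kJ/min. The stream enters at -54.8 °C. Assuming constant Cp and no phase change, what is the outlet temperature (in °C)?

T_out = -19.7 °C

Q = 35900 kJ/min = 598.33 kJ/s
ΔT = Q/(ṁ·Cp) = 598.33/(7.42×2.30) = 35.06 K
T_out = -54.8 + 35.06 = -19.74 °C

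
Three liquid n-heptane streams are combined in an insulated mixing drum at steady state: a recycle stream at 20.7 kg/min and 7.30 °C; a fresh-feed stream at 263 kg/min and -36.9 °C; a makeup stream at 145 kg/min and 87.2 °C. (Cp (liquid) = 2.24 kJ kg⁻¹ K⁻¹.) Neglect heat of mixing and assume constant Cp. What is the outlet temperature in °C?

Adiabatic, steady state ⇒ Σ ṁᵢCp,ᵢ(T_out − Tᵢ) = 0
T_out = Σ ṁᵢCp,ᵢTᵢ / Σ ṁᵢCp,ᵢ
      = 6922.5 / 960.29 = 7.2088 °C

T_out = 7.21 °C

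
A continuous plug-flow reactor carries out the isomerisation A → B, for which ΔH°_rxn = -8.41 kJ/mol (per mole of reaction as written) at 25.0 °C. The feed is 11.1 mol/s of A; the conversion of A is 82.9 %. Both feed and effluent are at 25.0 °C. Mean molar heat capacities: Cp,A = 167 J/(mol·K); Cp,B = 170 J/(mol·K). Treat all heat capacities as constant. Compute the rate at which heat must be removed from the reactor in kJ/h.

Extent of reaction ξ = 0.829 × 11.1 = 9.2019 mol/s
Reaction term: ξ·ΔH°_rxn = 9.2019 × -8.41 = -77.388 kJ/s
Q = ΔH = -77.388 kJ/s = -77.388 kW
Heat removed = 278600 kJ/h

Q_out = 279000 kJ/h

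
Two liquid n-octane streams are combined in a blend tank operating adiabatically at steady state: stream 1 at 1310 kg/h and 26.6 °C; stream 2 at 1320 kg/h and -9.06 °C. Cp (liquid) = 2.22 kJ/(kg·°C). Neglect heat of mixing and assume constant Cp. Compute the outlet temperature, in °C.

No heat crosses the boundary, so H_out = H_in.
Σ ṁᵢCp,ᵢTᵢ = 1310×2.22×26.6 + 1320×2.22×-9.06 = 50809
Σ ṁᵢCp,ᵢ = 1310×2.22 + 1320×2.22 = 5838.6
T_out = 50809 / 5838.6 = 8.7022 °C

T_out = 8.70 °C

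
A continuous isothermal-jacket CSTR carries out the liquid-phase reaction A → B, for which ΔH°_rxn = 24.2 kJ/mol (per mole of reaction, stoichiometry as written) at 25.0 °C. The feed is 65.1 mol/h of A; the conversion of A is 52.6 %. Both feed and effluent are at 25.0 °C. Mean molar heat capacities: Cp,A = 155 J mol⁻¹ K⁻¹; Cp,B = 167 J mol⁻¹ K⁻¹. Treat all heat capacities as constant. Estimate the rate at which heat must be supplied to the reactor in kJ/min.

Q_in = 13.8 kJ/min

Extent of reaction ξ = 0.526 × 65.1 = 34.243 mol/h
Reaction term: ξ·ΔH°_rxn = 34.243 × 24.2 = 828.67 kJ/h
Q = ΔH = 828.67 kJ/h = 0.23019 kW
Heat supplied = 13.811 kJ/min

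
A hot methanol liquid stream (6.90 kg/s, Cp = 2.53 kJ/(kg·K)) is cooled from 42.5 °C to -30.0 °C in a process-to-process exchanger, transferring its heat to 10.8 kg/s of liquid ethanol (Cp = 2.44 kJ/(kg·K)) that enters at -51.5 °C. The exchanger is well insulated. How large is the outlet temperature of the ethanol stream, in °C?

T_c,out = -3.47 °C

Heat released by hot stream: Q = 6.90 × 2.53 × (42.5 − -30.0) = 1265.6 kJ/s
Energy balance on cold side (adiabatic exchanger): Q = ṁ_c·Cp_c·(T_c,out − T_c,in)
T_c,out = -51.5 + 1265.6/(10.8 × 2.44) = -3.4721 °C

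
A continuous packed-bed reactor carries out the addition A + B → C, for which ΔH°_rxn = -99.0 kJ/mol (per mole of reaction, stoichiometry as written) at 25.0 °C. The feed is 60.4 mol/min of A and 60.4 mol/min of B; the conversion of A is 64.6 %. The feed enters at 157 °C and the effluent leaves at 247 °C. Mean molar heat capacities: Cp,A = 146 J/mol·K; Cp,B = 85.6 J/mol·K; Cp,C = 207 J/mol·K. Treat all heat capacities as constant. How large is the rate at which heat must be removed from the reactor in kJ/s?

Extent of reaction ξ = 0.646 × 60.4 = 39.018 mol/min
Reaction term: ξ·ΔH°_rxn = 39.018 × -99.0 = -3862.8 kJ/min
Sensible, feed 157→25 °C: -1846.5 kJ/min
Outlet flows (mol/min): A 21.382, B 21.382, C 39.018
Sensible, products 25→247 °C: 2892.4 kJ/min
Q = ΔH = -2816.9 kJ/min = -46.949 kW
Heat removed = 46.949 kJ/s

Q_out = 46.9 kJ/s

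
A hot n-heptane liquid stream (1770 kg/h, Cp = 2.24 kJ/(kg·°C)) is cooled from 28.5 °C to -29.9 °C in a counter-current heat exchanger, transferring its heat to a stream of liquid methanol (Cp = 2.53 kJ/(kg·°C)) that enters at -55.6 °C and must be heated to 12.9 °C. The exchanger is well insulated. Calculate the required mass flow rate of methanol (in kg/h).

ṁ_c = 1340 kg/h

Heat released by hot stream: Q = 1770 × 2.24 × (28.5 − -29.9) = 231540 kJ/h
Energy balance on cold side (adiabatic exchanger): Q = ṁ_c·Cp_c·(T_c,out − T_c,in)
ṁ_c = 231540 / [2.53 × (12.9 − -55.6)] = 1336.1 kg/h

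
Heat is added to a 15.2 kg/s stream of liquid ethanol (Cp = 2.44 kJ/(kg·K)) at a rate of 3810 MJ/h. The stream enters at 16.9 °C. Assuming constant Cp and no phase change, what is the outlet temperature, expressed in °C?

T_out = 45.4 °C

Q = 3810 MJ/h = 1058.3 kJ/s
ΔT = Q/(ṁ·Cp) = 1058.3/(15.2×2.44) = 28.536 K
T_out = 16.9 + 28.536 = 45.436 °C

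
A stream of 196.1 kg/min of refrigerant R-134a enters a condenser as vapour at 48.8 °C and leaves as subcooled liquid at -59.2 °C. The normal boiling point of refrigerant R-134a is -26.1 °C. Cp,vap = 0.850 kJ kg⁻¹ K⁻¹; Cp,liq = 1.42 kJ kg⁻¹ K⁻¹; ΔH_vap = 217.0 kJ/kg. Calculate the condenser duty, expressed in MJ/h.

Q_c = 3860 MJ/h

vapour 48.8→-26.1 °C: -63.665 kJ/kg
condensation at -26.1 °C: -217 kJ/kg
liquid -26.1→-59.2 °C: -47.002 kJ/kg
Δh = -63.665 + -217 + -47.002 = -327.67 kJ/kg
Q = ṁ·Δh = 196.1 kg/min × -327.67 kJ/kg = -64255 kJ/min
|Q| = 1070.9 kW = 3855.3 MJ/h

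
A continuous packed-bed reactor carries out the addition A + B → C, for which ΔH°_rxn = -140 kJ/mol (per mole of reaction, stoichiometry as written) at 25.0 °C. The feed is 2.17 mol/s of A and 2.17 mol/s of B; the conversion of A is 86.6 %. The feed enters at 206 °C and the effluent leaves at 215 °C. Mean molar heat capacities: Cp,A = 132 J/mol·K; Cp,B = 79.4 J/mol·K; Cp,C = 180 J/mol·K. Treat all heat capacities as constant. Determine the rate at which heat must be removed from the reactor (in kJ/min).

Q_out = 16200 kJ/min

Extent of reaction ξ = 0.866 × 2.17 = 1.8792 mol/s
Reaction term: ξ·ΔH°_rxn = 1.8792 × -140 = -263.09 kJ/s
Sensible, feed 206→25 °C: -83.032 kJ/s
Outlet flows (mol/s): A 0.29078, B 0.29078, C 1.8792
Sensible, products 25→215 °C: 75.949 kJ/s
Q = ΔH = -270.17 kJ/s = -270.17 kW
Heat removed = 16210 kJ/min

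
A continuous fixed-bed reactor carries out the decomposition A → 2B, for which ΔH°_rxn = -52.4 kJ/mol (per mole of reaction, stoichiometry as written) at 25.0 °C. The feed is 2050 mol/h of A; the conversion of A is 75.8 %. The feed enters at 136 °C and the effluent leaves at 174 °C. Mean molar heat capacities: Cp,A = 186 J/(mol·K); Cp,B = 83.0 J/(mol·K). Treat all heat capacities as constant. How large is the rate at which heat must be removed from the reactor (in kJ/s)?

Extent of reaction ξ = 0.758 × 2050 = 1553.9 mol/h
Reaction term: ξ·ΔH°_rxn = 1553.9 × -52.4 = -81424 kJ/h
Sensible, feed 136→25 °C: -42324 kJ/h
Outlet flows (mol/h): A 496.1, B 3107.8
Sensible, products 25→174 °C: 52183 kJ/h
Q = ΔH = -71566 kJ/h = -19.879 kW
Heat removed = 19.879 kJ/s

Q_out = 19.9 kJ/s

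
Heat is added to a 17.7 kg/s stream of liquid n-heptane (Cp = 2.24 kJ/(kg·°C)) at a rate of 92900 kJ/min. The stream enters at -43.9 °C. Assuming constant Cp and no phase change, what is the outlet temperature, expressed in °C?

T_out = -4.85 °C

Q = 92900 kJ/min = 1548.3 kJ/s
ΔT = Q/(ṁ·Cp) = 1548.3/(17.7×2.24) = 39.052 K
T_out = -43.9 + 39.052 = -4.848 °C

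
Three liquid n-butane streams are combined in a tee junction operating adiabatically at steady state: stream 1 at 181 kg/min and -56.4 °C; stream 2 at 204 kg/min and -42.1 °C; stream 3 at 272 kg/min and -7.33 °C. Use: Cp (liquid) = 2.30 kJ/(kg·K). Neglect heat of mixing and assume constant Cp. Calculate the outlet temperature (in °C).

No heat crosses the boundary, so H_out = H_in.
T_out = Σ ṁᵢCp,ᵢTᵢ / Σ ṁᵢCp,ᵢ
      = -47818 / 1511.1 = -31.645 °C

T_out = -31.6 °C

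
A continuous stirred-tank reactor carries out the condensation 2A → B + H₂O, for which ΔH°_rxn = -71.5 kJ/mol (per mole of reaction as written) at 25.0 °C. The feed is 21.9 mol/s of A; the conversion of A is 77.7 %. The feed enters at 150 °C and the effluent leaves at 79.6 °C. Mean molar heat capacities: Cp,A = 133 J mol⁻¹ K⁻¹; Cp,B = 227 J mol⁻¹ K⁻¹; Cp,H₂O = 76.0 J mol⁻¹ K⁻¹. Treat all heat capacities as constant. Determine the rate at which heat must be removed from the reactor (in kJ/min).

Q_out = 47800 kJ/min

Extent of reaction ξ = 0.777 × 21.9 / 2 = 8.5082 mol/s
Reaction term: ξ·ΔH°_rxn = 8.5082 × -71.5 = -608.33 kJ/s
Sensible, feed 150→25 °C: -364.09 kJ/s
Outlet flows (mol/s): A 4.8837, B 8.5082, H₂O 8.5082
Sensible, products 25→79.6 °C: 176.22 kJ/s
Q = ΔH = -796.2 kJ/s = -796.2 kW
Heat removed = 47772 kJ/min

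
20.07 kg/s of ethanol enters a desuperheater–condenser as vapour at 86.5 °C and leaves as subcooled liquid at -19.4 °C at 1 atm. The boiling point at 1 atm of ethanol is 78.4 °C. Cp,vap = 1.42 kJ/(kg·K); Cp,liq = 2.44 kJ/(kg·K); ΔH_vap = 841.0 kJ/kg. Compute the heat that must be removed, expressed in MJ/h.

Q_c = 78800 MJ/h

vapour 86.5→78.4 °C: -11.502 kJ/kg
condensation at 78.4 °C: -841 kJ/kg
liquid 78.4→-19.4 °C: -238.63 kJ/kg
Δh = -11.502 + -841 + -238.63 = -1091.1 kJ/kg
Q = ṁ·Δh = 20.07 kg/s × -1091.1 kJ/kg = -21899 kJ/s
|Q| = 21899 kW = 78837 MJ/h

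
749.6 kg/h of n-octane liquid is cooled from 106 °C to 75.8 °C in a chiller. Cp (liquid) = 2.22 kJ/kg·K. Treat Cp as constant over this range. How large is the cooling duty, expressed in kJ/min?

Q = ṁ·Cp·ΔT = 749.6 × 2.22 × (75.8 − 106) = -50256 kJ/h
Converting: 50256 / 3600 s = 13.96 kW
Cooling duty = 837.6 kJ/min

Q_c = 838 kJ/min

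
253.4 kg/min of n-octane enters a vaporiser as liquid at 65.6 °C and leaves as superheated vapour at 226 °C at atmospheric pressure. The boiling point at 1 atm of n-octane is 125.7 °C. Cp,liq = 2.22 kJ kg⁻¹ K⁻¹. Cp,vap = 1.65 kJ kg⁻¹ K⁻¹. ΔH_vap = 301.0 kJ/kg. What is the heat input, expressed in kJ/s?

liquid 65.6→125.7 °C: 133.42 kJ/kg
vaporisation at 125.7 °C: 301 kJ/kg
vapour 125.7→226 °C: 165.49 kJ/kg
Δh = 133.42 + 301 + 165.49 = 599.92 kJ/kg
Q = ṁ·Δh = 253.4 kg/min × 599.92 kJ/kg = 152020 kJ/min
|Q| = 2533.6 kW

Q = 2530 kJ/s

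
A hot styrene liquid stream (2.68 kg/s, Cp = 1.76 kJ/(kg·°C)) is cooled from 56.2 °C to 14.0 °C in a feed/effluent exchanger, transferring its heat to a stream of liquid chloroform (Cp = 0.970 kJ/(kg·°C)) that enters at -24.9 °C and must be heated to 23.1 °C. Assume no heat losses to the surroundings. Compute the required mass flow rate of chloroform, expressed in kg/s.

Heat released by hot stream: Q = 2.68 × 1.76 × (56.2 − 14.0) = 199.05 kJ/s
Energy balance on cold side (adiabatic exchanger): Q = ṁ_c·Cp_c·(T_c,out − T_c,in)
ṁ_c = 199.05 / [0.970 × (23.1 − -24.9)] = 4.2751 kg/s

ṁ_c = 4.28 kg/s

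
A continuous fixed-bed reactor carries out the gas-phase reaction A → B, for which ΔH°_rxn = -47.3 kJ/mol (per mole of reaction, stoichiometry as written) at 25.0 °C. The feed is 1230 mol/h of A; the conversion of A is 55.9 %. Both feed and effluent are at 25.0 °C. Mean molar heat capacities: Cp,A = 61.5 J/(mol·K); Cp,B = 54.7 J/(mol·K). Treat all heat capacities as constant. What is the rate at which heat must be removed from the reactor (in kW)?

Q_out = 9.03 kW

Extent of reaction ξ = 0.559 × 1230 = 687.57 mol/h
Reaction term: ξ·ΔH°_rxn = 687.57 × -47.3 = -32522 kJ/h
Q = ΔH = -32522 kJ/h = -9.0339 kW
Heat removed = 9.0339 kW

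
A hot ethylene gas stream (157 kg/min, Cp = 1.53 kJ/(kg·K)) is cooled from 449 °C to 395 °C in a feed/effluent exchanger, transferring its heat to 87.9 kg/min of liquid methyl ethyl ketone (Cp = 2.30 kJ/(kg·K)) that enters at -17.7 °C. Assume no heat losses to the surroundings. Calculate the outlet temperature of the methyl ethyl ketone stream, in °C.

Heat released by hot stream: Q = 157 × 1.53 × (449 − 395) = 12971 kJ/min
Energy balance on cold side (adiabatic exchanger): Q = ṁ_c·Cp_c·(T_c,out − T_c,in)
T_c,out = -17.7 + 12971/(87.9 × 2.30) = 46.461 °C

T_c,out = 46.5 °C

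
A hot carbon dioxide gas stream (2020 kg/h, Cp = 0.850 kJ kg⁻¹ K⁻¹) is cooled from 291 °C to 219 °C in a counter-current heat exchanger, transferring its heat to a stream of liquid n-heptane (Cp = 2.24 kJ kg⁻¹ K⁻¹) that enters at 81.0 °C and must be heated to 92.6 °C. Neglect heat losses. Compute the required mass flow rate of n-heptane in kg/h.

Heat released by hot stream: Q = 2020 × 0.850 × (291 − 219) = 123620 kJ/h
Energy balance on cold side (adiabatic exchanger): Q = ṁ_c·Cp_c·(T_c,out − T_c,in)
ṁ_c = 123620 / [2.24 × (92.6 − 81.0)] = 4757.7 kg/h

ṁ_c = 4760 kg/h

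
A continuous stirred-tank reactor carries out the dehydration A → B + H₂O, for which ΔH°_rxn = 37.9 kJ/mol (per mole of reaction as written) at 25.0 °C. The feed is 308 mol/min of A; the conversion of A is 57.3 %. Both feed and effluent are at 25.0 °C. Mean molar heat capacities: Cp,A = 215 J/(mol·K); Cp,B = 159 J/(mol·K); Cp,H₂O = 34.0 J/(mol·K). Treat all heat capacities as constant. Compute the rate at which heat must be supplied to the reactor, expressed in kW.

Extent of reaction ξ = 0.573 × 308 = 176.48 mol/min
Reaction term: ξ·ΔH°_rxn = 176.48 × 37.9 = 6688.7 kJ/min
Q = ΔH = 6688.7 kJ/min = 111.48 kW
Heat supplied = 111.48 kW

Q_in = 111 kW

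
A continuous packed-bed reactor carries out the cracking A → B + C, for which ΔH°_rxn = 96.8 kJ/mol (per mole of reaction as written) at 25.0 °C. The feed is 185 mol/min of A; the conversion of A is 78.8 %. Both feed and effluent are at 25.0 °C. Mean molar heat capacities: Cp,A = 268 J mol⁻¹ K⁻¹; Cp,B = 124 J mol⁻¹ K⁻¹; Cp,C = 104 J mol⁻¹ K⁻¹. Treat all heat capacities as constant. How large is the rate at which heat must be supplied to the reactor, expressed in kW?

Q_in = 235 kW

Extent of reaction ξ = 0.788 × 185 = 145.78 mol/min
Reaction term: ξ·ΔH°_rxn = 145.78 × 96.8 = 14112 kJ/min
Q = ΔH = 14112 kJ/min = 235.19 kW
Heat supplied = 235.19 kW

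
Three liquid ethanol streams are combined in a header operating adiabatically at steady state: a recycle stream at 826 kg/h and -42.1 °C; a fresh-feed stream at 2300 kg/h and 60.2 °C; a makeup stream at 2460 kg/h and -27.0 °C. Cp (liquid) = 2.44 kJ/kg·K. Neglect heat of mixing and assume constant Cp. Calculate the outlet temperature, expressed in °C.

T_out = 6.67 °C

Energy balance with Q = 0: Σ ṁᵢCp,ᵢ(T_out − Tᵢ) = 0
Σ ṁᵢCp,ᵢTᵢ = 826×2.44×-42.1 + 2300×2.44×60.2 + 2460×2.44×-27.0 = 90928
Σ ṁᵢCp,ᵢ = 826×2.44 + 2300×2.44 + 2460×2.44 = 13630
T_out = 90928 / 13630 = 6.6712 °C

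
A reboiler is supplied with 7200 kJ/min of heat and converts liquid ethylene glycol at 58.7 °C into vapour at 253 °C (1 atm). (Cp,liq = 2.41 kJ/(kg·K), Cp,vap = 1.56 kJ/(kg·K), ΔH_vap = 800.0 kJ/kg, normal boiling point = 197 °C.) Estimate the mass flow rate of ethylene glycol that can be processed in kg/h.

ṁ = 354 kg/h

Δh = 2.41×(197−58.7) + 800.0 + 1.56×(253−197) = 1220.7 kJ/kg
Q = 7200 kJ/min = 120 kJ/s = 432000 kJ/h
ṁ = Q/Δh = 432000 / 1220.7 = 353.91 kg/h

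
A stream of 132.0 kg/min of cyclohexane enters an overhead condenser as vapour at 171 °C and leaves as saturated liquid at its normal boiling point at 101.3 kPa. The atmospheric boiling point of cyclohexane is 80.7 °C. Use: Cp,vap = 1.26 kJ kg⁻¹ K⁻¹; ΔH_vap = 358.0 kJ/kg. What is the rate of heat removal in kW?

Q_c = 1040 kW

vapour 171→80.7 °C: -113.78 kJ/kg
condensation at 80.7 °C: -358 kJ/kg
Δh = -113.78 + -358 = -471.78 kJ/kg
Q = ṁ·Δh = 132.0 kg/min × -471.78 kJ/kg = -62275 kJ/min
|Q| = 1037.9 kW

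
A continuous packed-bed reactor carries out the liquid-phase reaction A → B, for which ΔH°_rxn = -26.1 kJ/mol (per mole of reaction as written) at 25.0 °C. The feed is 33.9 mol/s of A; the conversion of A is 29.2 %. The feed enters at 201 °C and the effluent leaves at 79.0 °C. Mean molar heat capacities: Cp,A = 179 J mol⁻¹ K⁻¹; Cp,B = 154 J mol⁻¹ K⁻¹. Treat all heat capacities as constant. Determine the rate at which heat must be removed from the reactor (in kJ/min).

Q_out = 60700 kJ/min

Extent of reaction ξ = 0.292 × 33.9 = 9.8988 mol/s
Reaction term: ξ·ΔH°_rxn = 9.8988 × -26.1 = -258.36 kJ/s
Sensible, feed 201→25 °C: -1068 kJ/s
Outlet flows (mol/s): A 24.001, B 9.8988
Sensible, products 25→79.0 °C: 314.31 kJ/s
Q = ΔH = -1012 kJ/s = -1012 kW
Heat removed = 60722 kJ/min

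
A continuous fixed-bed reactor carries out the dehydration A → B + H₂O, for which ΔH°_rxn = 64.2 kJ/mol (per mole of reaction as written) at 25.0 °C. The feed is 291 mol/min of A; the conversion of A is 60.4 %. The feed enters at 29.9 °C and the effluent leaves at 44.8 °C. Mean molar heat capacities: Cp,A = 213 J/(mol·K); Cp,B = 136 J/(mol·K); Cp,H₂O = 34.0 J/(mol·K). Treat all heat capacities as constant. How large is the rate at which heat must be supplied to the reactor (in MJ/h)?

Q_in = 723 MJ/h

Extent of reaction ξ = 0.604 × 291 = 175.76 mol/min
Reaction term: ξ·ΔH°_rxn = 175.76 × 64.2 = 11284 kJ/min
Sensible, feed 29.9→25 °C: -303.72 kJ/min
Outlet flows (mol/min): A 115.24, B 175.76, H₂O 175.76
Sensible, products 25→44.8 °C: 1077.6 kJ/min
Q = ΔH = 12058 kJ/min = 200.97 kW
Heat supplied = 723.48 MJ/h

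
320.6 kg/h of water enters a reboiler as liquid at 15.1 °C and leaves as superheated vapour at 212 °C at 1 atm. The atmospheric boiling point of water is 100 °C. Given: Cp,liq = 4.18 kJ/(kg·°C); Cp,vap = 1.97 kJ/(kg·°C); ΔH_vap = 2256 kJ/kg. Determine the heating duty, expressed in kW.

Q = 252 kW

liquid 15.1→100 °C: 354.88 kJ/kg
vaporisation at 100 °C: 2256 kJ/kg
vapour 100→212 °C: 220.64 kJ/kg
Δh = 354.88 + 2256 + 220.64 = 2831.5 kJ/kg
Q = ṁ·Δh = 320.6 kg/h × 2831.5 kJ/kg = 907790 kJ/h
|Q| = 252.16 kW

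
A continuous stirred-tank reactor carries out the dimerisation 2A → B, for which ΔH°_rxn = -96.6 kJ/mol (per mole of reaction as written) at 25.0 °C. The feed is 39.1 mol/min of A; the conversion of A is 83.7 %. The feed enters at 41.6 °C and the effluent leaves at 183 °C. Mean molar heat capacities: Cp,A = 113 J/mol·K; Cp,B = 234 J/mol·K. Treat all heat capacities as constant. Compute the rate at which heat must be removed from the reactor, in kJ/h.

Extent of reaction ξ = 0.837 × 39.1 / 2 = 16.363 mol/min
Reaction term: ξ·ΔH°_rxn = 16.363 × -96.6 = -1580.7 kJ/min
Sensible, feed 41.6→25 °C: -73.344 kJ/min
Outlet flows (mol/min): A 6.3733, B 16.363
Sensible, products 25→183 °C: 718.77 kJ/min
Q = ΔH = -935.27 kJ/min = -15.588 kW
Heat removed = 56116 kJ/h

Q_out = 56100 kJ/h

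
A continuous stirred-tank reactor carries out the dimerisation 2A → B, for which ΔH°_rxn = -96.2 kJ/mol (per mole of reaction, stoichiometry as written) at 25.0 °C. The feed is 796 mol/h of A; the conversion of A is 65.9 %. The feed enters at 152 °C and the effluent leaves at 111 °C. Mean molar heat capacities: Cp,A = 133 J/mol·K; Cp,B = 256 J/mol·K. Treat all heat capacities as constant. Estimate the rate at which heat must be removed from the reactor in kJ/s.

Q_out = 8.28 kJ/s

Extent of reaction ξ = 0.659 × 796 / 2 = 262.28 mol/h
Reaction term: ξ·ΔH°_rxn = 262.28 × -96.2 = -25232 kJ/h
Sensible, feed 152→25 °C: -13445 kJ/h
Outlet flows (mol/h): A 271.44, B 262.28
Sensible, products 25→111 °C: 8879.1 kJ/h
Q = ΔH = -29798 kJ/h = -8.2771 kW
Heat removed = 8.2771 kJ/s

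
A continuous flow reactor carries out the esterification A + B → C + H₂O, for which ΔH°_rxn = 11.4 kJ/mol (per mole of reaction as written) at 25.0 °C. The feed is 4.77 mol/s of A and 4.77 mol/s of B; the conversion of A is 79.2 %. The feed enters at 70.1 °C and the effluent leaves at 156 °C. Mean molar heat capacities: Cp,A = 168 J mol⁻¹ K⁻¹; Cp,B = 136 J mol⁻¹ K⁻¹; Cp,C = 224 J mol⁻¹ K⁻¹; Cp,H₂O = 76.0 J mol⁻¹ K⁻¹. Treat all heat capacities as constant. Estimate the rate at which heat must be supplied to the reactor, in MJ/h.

Extent of reaction ξ = 0.792 × 4.77 = 3.7778 mol/s
Reaction term: ξ·ΔH°_rxn = 3.7778 × 11.4 = 43.067 kJ/s
Sensible, feed 70.1→25 °C: -65.399 kJ/s
Outlet flows (mol/s): A 0.99216, B 0.99216, C 3.7778, H₂O 3.7778
Sensible, products 25→156 °C: 187.98 kJ/s
Q = ΔH = 165.65 kJ/s = 165.65 kW
Heat supplied = 596.34 MJ/h

Q_in = 596 MJ/h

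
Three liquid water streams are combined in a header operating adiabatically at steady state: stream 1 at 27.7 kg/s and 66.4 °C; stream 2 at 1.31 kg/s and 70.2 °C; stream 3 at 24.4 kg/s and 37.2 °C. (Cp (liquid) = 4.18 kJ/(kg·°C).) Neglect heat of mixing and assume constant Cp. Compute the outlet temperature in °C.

Adiabatic, steady state ⇒ Σ ṁᵢCp,ᵢ(T_out − Tᵢ) = 0
Σ ṁᵢCp,ᵢTᵢ = 27.7×4.18×66.4 + 1.31×4.18×70.2 + 24.4×4.18×37.2 = 11867
Σ ṁᵢCp,ᵢ = 27.7×4.18 + 1.31×4.18 + 24.4×4.18 = 223.25
T_out = 11867 / 223.25 = 53.153 °C

T_out = 53.2 °C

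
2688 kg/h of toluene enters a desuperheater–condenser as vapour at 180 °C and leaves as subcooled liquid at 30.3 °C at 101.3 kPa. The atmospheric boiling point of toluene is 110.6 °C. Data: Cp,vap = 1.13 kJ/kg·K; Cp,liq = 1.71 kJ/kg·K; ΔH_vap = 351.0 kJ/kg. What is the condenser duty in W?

Q_c = 423000 W

vapour 180→110.6 °C: -78.422 kJ/kg
condensation at 110.6 °C: -351 kJ/kg
liquid 110.6→30.3 °C: -137.31 kJ/kg
Δh = -78.422 + -351 + -137.31 = -566.74 kJ/kg
Q = ṁ·Δh = 2688 kg/h × -566.74 kJ/kg = -1.5234e+06 kJ/h
|Q| = 423.16 kW = 423160 W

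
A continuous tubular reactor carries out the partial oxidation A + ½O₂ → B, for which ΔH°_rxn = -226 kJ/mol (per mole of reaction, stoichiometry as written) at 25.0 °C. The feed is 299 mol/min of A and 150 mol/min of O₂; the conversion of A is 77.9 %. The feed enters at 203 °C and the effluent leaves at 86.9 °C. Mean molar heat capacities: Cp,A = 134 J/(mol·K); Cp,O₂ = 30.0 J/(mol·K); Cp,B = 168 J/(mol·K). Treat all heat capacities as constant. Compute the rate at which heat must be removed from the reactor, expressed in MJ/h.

Q_out = 3450 MJ/h

Extent of reaction ξ = 0.779 × 299 = 232.92 mol/min
Reaction term: ξ·ΔH°_rxn = 232.92 × -226 = -52640 kJ/min
Sensible, feed 203→25 °C: -7932.7 kJ/min
Outlet flows (mol/min): A 66.079, O₂ 33.539, B 232.92
Sensible, products 25→86.9 °C: 3032.6 kJ/min
Q = ΔH = -57540 kJ/min = -959.01 kW
Heat removed = 3452.4 MJ/h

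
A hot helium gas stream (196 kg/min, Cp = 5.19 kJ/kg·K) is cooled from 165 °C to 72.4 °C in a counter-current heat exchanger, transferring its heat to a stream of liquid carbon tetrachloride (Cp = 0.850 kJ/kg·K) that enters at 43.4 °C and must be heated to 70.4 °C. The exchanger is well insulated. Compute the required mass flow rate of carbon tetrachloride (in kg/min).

ṁ_c = 4100 kg/min

Heat released by hot stream: Q = 196 × 5.19 × (165 − 72.4) = 94196 kJ/min
Energy balance on cold side (adiabatic exchanger): Q = ṁ_c·Cp_c·(T_c,out − T_c,in)
ṁ_c = 94196 / [0.850 × (70.4 − 43.4)] = 4104.4 kg/min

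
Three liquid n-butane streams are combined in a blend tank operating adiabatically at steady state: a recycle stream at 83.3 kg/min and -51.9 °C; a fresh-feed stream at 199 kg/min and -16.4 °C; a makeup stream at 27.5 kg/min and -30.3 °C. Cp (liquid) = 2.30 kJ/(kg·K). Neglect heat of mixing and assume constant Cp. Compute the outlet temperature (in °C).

Adiabatic, steady state ⇒ Σ ṁᵢCp,ᵢ(T_out − Tᵢ) = 0
T_out = Σ ṁᵢCp,ᵢTᵢ / Σ ṁᵢCp,ᵢ
      = -19366 / 712.54 = -27.179 °C

T_out = -27.2 °C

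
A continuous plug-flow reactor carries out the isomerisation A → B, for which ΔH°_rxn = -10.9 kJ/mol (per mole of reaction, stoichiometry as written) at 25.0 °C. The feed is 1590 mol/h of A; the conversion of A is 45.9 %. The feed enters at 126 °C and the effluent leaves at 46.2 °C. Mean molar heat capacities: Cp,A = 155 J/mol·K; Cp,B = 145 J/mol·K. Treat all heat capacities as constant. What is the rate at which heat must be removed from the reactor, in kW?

Extent of reaction ξ = 0.459 × 1590 = 729.81 mol/h
Reaction term: ξ·ΔH°_rxn = 729.81 × -10.9 = -7954.9 kJ/h
Sensible, feed 126→25 °C: -24891 kJ/h
Outlet flows (mol/h): A 860.19, B 729.81
Sensible, products 25→46.2 °C: 5070 kJ/h
Q = ΔH = -27776 kJ/h = -7.7157 kW
Heat removed = 7.7157 kW

Q_out = 7.72 kW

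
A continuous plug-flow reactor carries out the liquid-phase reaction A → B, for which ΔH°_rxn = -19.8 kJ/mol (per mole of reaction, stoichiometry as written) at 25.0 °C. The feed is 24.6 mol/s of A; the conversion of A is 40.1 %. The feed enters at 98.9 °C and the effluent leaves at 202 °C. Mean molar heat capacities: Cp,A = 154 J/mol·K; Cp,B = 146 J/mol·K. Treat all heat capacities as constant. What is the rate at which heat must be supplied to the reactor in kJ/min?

Q_in = 10900 kJ/min

Extent of reaction ξ = 0.401 × 24.6 = 9.8646 mol/s
Reaction term: ξ·ΔH°_rxn = 9.8646 × -19.8 = -195.32 kJ/s
Sensible, feed 98.9→25 °C: -279.96 kJ/s
Outlet flows (mol/s): A 14.735, B 9.8646
Sensible, products 25→202 °C: 656.58 kJ/s
Q = ΔH = 181.3 kJ/s = 181.3 kW
Heat supplied = 10878 kJ/min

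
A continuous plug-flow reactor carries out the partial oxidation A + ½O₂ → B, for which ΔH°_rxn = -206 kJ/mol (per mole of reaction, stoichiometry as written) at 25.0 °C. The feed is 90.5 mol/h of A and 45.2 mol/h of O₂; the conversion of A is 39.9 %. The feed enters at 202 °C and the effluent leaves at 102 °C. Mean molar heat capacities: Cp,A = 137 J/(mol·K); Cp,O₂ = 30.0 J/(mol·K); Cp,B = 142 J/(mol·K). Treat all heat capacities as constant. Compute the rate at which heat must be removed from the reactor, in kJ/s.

Extent of reaction ξ = 0.399 × 90.5 = 36.11 mol/h
Reaction term: ξ·ΔH°_rxn = 36.11 × -206 = -7438.6 kJ/h
Sensible, feed 202→25 °C: -2434.5 kJ/h
Outlet flows (mol/h): A 54.39, O₂ 27.145, B 36.11
Sensible, products 25→102 °C: 1031.3 kJ/h
Q = ΔH = -8841.8 kJ/h = -2.4561 kW
Heat removed = 2.4561 kJ/s

Q_out = 2.46 kJ/s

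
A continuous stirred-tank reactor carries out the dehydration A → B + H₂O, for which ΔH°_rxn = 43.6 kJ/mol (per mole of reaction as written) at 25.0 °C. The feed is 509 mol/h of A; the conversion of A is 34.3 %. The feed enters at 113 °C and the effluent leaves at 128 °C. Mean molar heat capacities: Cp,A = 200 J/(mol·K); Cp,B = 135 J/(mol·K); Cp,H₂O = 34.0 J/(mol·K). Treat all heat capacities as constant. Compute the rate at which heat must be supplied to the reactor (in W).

Q_in = 2380 W

Extent of reaction ξ = 0.343 × 509 = 174.59 mol/h
Reaction term: ξ·ΔH°_rxn = 174.59 × 43.6 = 7612 kJ/h
Sensible, feed 113→25 °C: -8958.4 kJ/h
Outlet flows (mol/h): A 334.41, B 174.59, H₂O 174.59
Sensible, products 25→128 °C: 9927.9 kJ/h
Q = ΔH = 8581.5 kJ/h = 2.3838 kW
Heat supplied = 2383.8 W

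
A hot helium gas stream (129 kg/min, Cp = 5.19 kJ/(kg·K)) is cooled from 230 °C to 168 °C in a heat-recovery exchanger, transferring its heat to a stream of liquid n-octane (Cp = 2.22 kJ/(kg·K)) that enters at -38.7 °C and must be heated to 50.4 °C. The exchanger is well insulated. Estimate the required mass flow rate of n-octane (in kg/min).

Heat released by hot stream: Q = 129 × 5.19 × (230 − 168) = 41510 kJ/min
Energy balance on cold side (adiabatic exchanger): Q = ṁ_c·Cp_c·(T_c,out − T_c,in)
ṁ_c = 41510 / [2.22 × (50.4 − -38.7)] = 209.85 kg/min

ṁ_c = 210 kg/min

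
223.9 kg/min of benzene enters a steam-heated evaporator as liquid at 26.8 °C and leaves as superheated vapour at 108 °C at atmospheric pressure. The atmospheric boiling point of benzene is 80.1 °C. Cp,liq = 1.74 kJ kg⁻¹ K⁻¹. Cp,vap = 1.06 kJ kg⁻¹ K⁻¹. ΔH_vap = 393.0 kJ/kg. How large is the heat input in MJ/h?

liquid 26.8→80.1 °C: 92.742 kJ/kg
vaporisation at 80.1 °C: 393 kJ/kg
vapour 80.1→108 °C: 29.574 kJ/kg
Δh = 92.742 + 393 + 29.574 = 515.32 kJ/kg
Q = ṁ·Δh = 223.9 kg/min × 515.32 kJ/kg = 115380 kJ/min
|Q| = 1923 kW = 6922.8 MJ/h

Q = 6920 MJ/h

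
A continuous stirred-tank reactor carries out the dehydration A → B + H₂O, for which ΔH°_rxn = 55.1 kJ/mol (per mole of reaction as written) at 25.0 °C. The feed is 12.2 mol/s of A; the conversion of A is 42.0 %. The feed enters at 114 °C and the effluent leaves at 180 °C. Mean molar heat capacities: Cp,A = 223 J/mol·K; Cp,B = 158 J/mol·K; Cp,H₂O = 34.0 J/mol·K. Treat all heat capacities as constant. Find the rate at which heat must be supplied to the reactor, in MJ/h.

Extent of reaction ξ = 0.420 × 12.2 = 5.124 mol/s
Reaction term: ξ·ΔH°_rxn = 5.124 × 55.1 = 282.33 kJ/s
Sensible, feed 114→25 °C: -242.13 kJ/s
Outlet flows (mol/s): A 7.076, B 5.124, H₂O 5.124
Sensible, products 25→180 °C: 397.07 kJ/s
Q = ΔH = 437.27 kJ/s = 437.27 kW
Heat supplied = 1574.2 MJ/h

Q_in = 1570 MJ/h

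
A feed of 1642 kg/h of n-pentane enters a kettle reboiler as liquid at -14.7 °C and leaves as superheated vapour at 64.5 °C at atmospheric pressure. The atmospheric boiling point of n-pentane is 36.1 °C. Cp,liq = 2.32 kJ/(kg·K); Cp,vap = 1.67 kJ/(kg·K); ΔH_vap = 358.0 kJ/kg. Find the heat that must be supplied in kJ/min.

liquid -14.7→36.1 °C: 117.86 kJ/kg
vaporisation at 36.1 °C: 358 kJ/kg
vapour 36.1→64.5 °C: 47.428 kJ/kg
Δh = 117.86 + 358 + 47.428 = 523.28 kJ/kg
Q = ṁ·Δh = 1642 kg/h × 523.28 kJ/kg = 859230 kJ/h
|Q| = 238.68 kW = 14321 kJ/min

Q = 14300 kJ/min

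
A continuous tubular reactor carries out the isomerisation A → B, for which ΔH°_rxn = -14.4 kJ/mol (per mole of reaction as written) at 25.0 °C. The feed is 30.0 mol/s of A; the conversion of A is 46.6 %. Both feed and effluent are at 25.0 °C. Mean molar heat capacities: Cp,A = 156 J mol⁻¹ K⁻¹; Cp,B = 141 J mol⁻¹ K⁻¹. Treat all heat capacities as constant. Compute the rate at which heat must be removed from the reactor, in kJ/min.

Extent of reaction ξ = 0.466 × 30.0 = 13.98 mol/s
Reaction term: ξ·ΔH°_rxn = 13.98 × -14.4 = -201.31 kJ/s
Q = ΔH = -201.31 kJ/s = -201.31 kW
Heat removed = 12079 kJ/min

Q_out = 12100 kJ/min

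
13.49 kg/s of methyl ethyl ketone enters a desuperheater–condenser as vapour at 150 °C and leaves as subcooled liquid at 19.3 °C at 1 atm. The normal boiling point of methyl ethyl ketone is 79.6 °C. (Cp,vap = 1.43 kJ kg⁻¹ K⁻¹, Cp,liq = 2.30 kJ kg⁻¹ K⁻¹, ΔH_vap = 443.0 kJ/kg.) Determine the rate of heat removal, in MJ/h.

vapour 150→79.6 °C: -100.67 kJ/kg
condensation at 79.6 °C: -443 kJ/kg
liquid 79.6→19.3 °C: -138.69 kJ/kg
Δh = -100.67 + -443 + -138.69 = -682.36 kJ/kg
Q = ṁ·Δh = 13.49 kg/s × -682.36 kJ/kg = -9205.1 kJ/s
|Q| = 9205.1 kW = 33138 MJ/h

Q_c = 33100 MJ/h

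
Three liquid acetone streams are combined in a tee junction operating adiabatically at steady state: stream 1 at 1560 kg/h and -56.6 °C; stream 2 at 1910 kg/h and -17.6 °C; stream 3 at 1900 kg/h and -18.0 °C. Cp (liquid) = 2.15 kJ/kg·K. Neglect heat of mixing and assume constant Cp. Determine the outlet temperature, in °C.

Energy balance with Q = 0: Σ ṁᵢCp,ᵢ(T_out − Tᵢ) = 0
Σ ṁᵢCp,ᵢTᵢ = 1560×2.15×-56.6 + 1910×2.15×-17.6 + 1900×2.15×-18.0 = -335640
Σ ṁᵢCp,ᵢ = 1560×2.15 + 1910×2.15 + 1900×2.15 = 11546
T_out = -335640 / 11546 = -29.071 °C

T_out = -29.1 °C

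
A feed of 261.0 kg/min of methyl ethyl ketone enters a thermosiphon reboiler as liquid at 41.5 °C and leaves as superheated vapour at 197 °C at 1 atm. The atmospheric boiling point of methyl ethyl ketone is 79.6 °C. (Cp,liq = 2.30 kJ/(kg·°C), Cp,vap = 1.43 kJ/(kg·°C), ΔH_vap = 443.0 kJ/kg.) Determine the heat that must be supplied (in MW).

Q = 3.04 MW

liquid 41.5→79.6 °C: 87.63 kJ/kg
vaporisation at 79.6 °C: 443 kJ/kg
vapour 79.6→197 °C: 167.88 kJ/kg
Δh = 87.63 + 443 + 167.88 = 698.51 kJ/kg
Q = ṁ·Δh = 261.0 kg/min × 698.51 kJ/kg = 182310 kJ/min
|Q| = 3038.5 kW = 3.0385 MW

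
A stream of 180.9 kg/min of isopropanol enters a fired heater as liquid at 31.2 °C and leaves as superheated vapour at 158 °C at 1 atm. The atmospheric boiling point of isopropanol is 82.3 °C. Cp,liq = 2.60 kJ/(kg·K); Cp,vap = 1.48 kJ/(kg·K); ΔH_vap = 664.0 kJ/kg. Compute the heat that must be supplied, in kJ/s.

Q = 2740 kJ/s

liquid 31.2→82.3 °C: 132.86 kJ/kg
vaporisation at 82.3 °C: 664 kJ/kg
vapour 82.3→158 °C: 112.04 kJ/kg
Δh = 132.86 + 664 + 112.04 = 908.9 kJ/kg
Q = ṁ·Δh = 180.9 kg/min × 908.9 kJ/kg = 164420 kJ/min
|Q| = 2740.3 kW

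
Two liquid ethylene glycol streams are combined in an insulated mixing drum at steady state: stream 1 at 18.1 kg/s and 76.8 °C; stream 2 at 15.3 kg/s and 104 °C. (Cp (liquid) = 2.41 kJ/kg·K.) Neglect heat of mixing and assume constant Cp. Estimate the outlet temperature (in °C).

Energy balance with Q = 0: Σ ṁᵢCp,ᵢ(T_out − Tᵢ) = 0
Σ ṁᵢCp,ᵢTᵢ = 18.1×2.41×76.8 + 15.3×2.41×104 = 7184.9
Σ ṁᵢCp,ᵢ = 18.1×2.41 + 15.3×2.41 = 80.494
T_out = 7184.9 / 80.494 = 89.26 °C

T_out = 89.3 °C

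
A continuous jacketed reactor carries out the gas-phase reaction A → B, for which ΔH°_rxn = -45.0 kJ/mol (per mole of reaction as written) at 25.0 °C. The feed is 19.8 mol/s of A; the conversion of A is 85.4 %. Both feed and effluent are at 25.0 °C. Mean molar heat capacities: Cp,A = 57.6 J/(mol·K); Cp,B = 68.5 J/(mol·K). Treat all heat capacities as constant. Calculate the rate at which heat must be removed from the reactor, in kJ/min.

Q_out = 45700 kJ/min

Extent of reaction ξ = 0.854 × 19.8 = 16.909 mol/s
Reaction term: ξ·ΔH°_rxn = 16.909 × -45.0 = -760.91 kJ/s
Q = ΔH = -760.91 kJ/s = -760.91 kW
Heat removed = 45655 kJ/min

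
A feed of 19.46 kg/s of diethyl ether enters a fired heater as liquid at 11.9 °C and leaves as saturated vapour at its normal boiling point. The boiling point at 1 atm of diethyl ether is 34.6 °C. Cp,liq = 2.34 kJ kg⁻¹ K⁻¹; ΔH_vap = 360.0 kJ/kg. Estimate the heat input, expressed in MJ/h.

liquid 11.9→34.6 °C: 53.118 kJ/kg
vaporisation at 34.6 °C: 360 kJ/kg
Δh = 53.118 + 360 = 413.12 kJ/kg
Q = ṁ·Δh = 19.46 kg/s × 413.12 kJ/kg = 8039.3 kJ/s
|Q| = 8039.3 kW = 28941 MJ/h

Q = 28900 MJ/h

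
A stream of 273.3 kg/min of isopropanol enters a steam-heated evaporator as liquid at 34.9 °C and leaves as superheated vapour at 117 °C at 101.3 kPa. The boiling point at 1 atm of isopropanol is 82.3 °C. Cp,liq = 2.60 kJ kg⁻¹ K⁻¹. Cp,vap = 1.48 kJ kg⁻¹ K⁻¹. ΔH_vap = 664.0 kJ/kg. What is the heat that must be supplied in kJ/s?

liquid 34.9→82.3 °C: 123.24 kJ/kg
vaporisation at 82.3 °C: 664 kJ/kg
vapour 82.3→117 °C: 51.356 kJ/kg
Δh = 123.24 + 664 + 51.356 = 838.6 kJ/kg
Q = ṁ·Δh = 273.3 kg/min × 838.6 kJ/kg = 229190 kJ/min
|Q| = 3819.8 kW

Q = 3820 kJ/s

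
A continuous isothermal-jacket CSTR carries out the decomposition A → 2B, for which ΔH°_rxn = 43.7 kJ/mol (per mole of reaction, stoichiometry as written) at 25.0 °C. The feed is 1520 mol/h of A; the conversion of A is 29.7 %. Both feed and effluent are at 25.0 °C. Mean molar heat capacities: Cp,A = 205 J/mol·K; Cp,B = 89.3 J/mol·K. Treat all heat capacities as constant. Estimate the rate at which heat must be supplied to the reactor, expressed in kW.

Q_in = 5.48 kW

Extent of reaction ξ = 0.297 × 1520 = 451.44 mol/h
Reaction term: ξ·ΔH°_rxn = 451.44 × 43.7 = 19728 kJ/h
Q = ΔH = 19728 kJ/h = 5.48 kW
Heat supplied = 5.48 kW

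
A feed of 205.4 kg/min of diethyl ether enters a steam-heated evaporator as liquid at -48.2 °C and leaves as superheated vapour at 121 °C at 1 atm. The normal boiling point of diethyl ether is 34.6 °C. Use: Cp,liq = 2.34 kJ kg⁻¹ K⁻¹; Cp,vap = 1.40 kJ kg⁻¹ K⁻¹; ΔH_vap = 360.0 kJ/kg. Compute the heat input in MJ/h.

Q = 8320 MJ/h

liquid -48.2→34.6 °C: 193.75 kJ/kg
vaporisation at 34.6 °C: 360 kJ/kg
vapour 34.6→121 °C: 120.96 kJ/kg
Δh = 193.75 + 360 + 120.96 = 674.71 kJ/kg
Q = ṁ·Δh = 205.4 kg/min × 674.71 kJ/kg = 138590 kJ/min
|Q| = 2309.8 kW = 8315.2 MJ/h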